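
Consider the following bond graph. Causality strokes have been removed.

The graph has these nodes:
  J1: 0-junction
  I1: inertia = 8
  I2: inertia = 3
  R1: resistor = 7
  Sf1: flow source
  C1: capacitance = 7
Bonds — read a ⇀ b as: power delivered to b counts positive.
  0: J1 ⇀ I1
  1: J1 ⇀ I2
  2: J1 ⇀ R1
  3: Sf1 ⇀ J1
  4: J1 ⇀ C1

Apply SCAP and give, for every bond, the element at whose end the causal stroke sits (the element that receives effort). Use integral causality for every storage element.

b0 stroke→I1
b1 stroke→I2
b2 stroke→R1
b3 stroke→Sf1
b4 stroke→J1

β3 →Sf1  (Sf1: flow source, stroke at near end)
β0 →I1  (I1: I, integral causality)
β1 →I2  (prefer integral on I2)
β4 →J1  (C1 integral (e out))
β2 →R1  (0-jn J1 has e-setter on 4)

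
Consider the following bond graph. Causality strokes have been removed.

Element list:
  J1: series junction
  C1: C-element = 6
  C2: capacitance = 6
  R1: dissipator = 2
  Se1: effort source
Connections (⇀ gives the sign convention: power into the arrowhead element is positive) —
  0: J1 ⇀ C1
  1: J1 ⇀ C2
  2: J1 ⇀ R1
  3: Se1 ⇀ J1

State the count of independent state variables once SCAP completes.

2  (C1, C2 all integral)

b3 stroke at J1  (source Se1 imposes e)
b0 stroke at J1  (C1: C, integral causality)
b1 stroke at J1  (C2 integral (e out))
b2 stroke at R1  (J1 needs exactly one f-in)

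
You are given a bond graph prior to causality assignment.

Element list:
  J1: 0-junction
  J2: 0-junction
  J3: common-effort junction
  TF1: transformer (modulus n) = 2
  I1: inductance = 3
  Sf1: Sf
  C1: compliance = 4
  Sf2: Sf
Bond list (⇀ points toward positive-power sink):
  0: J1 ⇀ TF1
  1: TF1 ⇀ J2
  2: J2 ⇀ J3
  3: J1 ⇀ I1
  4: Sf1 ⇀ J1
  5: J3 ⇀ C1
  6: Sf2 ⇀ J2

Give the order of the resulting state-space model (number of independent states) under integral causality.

bond 4 |Sf1  (Sf1 (Sf) sets flow on bond)
bond 6 |Sf2  (Sf2: flow source, stroke at near end)
bond 3 |I1  (prefer integral on I1)
bond 0 |J1  (J1: last free bond brings effort in)
bond 1 |TF1  (TF TF1: opposite of bond 0)
bond 2 |J2  (closing 0-jn rule on J2)
bond 5 |J3  (J3: last free bond brings effort in)

2  (C1, I1 all integral)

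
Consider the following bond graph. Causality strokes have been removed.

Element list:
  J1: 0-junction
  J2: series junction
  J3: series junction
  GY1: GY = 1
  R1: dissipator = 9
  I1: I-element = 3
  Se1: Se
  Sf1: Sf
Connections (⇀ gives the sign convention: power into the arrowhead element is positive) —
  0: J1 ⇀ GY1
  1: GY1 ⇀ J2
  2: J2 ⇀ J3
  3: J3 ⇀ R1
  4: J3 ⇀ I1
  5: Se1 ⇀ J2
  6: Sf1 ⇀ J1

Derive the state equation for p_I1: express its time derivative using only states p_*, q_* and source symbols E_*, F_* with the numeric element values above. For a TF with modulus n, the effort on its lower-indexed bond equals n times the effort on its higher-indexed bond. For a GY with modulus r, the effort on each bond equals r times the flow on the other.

bond 5 stroke→J2  (Se1: effort source, stroke at far end)
bond 6 stroke→Sf1  (source Sf1 imposes f)
bond 0 stroke→J1  (closing 0-jn rule on J1)
bond 1 stroke→J2  (through GY1, causality inverts; strokes same side of GY1)
bond 2 stroke→J3  (J2: last free bond brings flow in)
bond 4 stroke→I1  (prefer integral on I1)
bond 3 stroke→J3  (J3 flow already set via bond 4)

dp_I1/dt = E_Se1 + F_Sf1 - 3*p_I1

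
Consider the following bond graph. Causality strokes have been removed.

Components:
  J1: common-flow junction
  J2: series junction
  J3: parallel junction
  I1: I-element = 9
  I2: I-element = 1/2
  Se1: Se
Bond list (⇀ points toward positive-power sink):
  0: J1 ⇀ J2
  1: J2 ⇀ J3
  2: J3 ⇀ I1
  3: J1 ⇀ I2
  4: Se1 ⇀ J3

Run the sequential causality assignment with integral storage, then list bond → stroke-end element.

b0 |J1
b1 |J2
b2 |I1
b3 |I2
b4 |J3

b4 →J3  (Se1: effort source, stroke at far end)
b1 →J2  (J3: bond 4 brought effort, rest push out)
b2 →I1  (J3: bond 4 brought effort, rest push out)
b0 →J1  (only one flow-in slot at J2)
b3 →I2  (closing 1-jn rule on J1)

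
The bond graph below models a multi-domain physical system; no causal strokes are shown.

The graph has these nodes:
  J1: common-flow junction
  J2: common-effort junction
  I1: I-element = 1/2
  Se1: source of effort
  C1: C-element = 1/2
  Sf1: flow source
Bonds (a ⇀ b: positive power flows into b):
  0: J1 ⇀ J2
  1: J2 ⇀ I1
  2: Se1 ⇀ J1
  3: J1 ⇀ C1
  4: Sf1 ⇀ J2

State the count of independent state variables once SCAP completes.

β2 stroke→J1  (Se1 (Se) sets effort on bond)
β4 stroke→Sf1  (Sf1 (Sf) sets flow on bond)
β1 stroke→I1  (I1 outputs flow p/I1)
β0 stroke→J2  (closing 0-jn rule on J2)
β3 stroke→J1  (J1: bond 0 brought flow, rest push out)

2  (C1, I1 all integral)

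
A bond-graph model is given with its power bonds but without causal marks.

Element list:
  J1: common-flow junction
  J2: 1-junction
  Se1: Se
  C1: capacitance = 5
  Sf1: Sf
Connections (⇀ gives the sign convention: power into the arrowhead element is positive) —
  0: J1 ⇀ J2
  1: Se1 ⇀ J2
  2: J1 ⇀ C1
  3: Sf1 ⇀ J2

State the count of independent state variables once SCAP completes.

1  (C1 all integral)

#1 stroke→J2  (source Se1 imposes e)
#3 stroke→Sf1  (Sf1 fixes flow; stroke at Sf1)
#0 stroke→J2  (1-jn J2 has f-setter on 3)
#2 stroke→J1  (J1 flow already set via bond 0)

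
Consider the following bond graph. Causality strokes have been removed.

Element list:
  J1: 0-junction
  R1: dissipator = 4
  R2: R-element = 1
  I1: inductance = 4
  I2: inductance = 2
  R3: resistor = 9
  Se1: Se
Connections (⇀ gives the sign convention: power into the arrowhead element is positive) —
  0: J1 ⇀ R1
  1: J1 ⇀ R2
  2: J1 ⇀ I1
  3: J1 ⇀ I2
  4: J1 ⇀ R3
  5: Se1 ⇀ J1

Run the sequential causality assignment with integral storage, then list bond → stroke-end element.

b0 stroke→R1
b1 stroke→R2
b2 stroke→I1
b3 stroke→I2
b4 stroke→R3
b5 stroke→J1

b5 |J1  (Se1 fixes effort; stroke away)
b0 |R1  (0-jn J1 has e-setter on 5)
b1 |R2  (J1: bond 5 brought effort, rest push out)
b2 |I1  (common-e at J1 fixed by 5)
b3 |I2  (J1: bond 5 brought effort, rest push out)
b4 |R3  (common-e at J1 fixed by 5)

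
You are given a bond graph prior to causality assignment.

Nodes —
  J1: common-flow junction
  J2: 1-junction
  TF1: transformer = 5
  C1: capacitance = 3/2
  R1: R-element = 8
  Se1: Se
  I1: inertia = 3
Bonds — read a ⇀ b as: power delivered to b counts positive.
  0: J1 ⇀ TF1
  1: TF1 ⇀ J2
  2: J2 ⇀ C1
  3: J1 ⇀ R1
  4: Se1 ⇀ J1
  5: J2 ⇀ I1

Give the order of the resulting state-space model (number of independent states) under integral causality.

2  (C1, I1 all integral)

#4 stroke→J1  (source Se1 imposes e)
#2 stroke→J2  (C1: C, integral causality)
#5 stroke→I1  (prefer integral on I1)
#1 stroke→J2  (common-f at J2 fixed by 5)
#0 stroke→TF1  (TF TF1: opposite of bond 1)
#3 stroke→J1  (J1 flow already set via bond 0)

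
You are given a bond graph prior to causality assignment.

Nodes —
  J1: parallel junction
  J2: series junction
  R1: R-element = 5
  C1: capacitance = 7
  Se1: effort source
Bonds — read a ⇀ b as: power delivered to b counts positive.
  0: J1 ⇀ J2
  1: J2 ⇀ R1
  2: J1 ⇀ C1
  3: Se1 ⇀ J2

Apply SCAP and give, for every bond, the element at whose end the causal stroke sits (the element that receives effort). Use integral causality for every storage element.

b0 stroke→J2
b1 stroke→R1
b2 stroke→J1
b3 stroke→J2

bond 3 stroke at J2  (Se1 (Se) sets effort on bond)
bond 2 stroke at J1  (C1 outputs effort q/C1)
bond 0 stroke at J2  (common-e at J1 fixed by 2)
bond 1 stroke at R1  (closing 1-jn rule on J2)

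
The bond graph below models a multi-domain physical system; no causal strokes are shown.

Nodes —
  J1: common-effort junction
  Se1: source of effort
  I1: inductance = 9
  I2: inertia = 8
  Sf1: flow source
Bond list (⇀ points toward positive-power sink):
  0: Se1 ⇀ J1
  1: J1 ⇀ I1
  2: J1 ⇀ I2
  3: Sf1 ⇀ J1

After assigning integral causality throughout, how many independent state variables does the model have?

2  (I1, I2 all integral)

β0 →J1  (Se1 (Se) sets effort on bond)
β3 →Sf1  (Sf1: flow source, stroke at near end)
β1 →I1  (J1: bond 0 brought effort, rest push out)
β2 →I2  (J1: bond 0 brought effort, rest push out)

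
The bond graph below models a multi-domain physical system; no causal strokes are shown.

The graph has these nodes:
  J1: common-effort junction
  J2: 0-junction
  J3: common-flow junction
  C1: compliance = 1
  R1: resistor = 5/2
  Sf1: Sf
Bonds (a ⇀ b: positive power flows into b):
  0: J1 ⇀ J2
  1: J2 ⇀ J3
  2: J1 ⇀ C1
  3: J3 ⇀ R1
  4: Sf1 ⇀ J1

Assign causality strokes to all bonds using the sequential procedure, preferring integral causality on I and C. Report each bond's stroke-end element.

b0 stroke at J2
b1 stroke at J3
b2 stroke at J1
b3 stroke at R1
b4 stroke at Sf1

bond 4 →Sf1  (Sf1 fixes flow; stroke at Sf1)
bond 2 →J1  (C1: C, integral causality)
bond 0 →J2  (J1: bond 2 brought effort, rest push out)
bond 1 →J3  (J2: bond 0 brought effort, rest push out)
bond 3 →R1  (only one flow-in slot at J3)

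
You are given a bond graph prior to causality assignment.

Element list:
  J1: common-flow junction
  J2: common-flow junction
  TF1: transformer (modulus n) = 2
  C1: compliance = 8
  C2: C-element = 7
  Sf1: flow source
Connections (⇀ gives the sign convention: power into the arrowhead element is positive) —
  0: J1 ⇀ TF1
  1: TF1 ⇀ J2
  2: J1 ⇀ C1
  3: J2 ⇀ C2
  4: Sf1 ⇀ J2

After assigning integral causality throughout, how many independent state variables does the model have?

#4 →Sf1  (Sf1: flow source, stroke at near end)
#1 →J2  (J2: bond 4 brought flow, rest push out)
#3 →J2  (1-jn J2 has f-setter on 4)
#0 →TF1  (TF1 one-in-one-out from 1)
#2 →J1  (J1: bond 0 brought flow, rest push out)

2  (C1, C2 all integral)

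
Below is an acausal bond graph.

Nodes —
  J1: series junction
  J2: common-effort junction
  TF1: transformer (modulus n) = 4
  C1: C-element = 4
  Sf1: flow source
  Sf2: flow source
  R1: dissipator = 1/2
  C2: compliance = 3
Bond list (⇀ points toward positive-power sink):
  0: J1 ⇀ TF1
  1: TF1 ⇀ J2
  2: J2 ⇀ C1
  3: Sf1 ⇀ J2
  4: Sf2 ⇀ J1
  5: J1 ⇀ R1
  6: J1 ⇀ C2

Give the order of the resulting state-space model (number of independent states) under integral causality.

bond 3 stroke at Sf1  (Sf1: flow source, stroke at near end)
bond 4 stroke at Sf2  (Sf2 (Sf) sets flow on bond)
bond 0 stroke at J1  (J1: bond 4 brought flow, rest push out)
bond 5 stroke at J1  (J1: bond 4 brought flow, rest push out)
bond 6 stroke at J1  (common-f at J1 fixed by 4)
bond 1 stroke at TF1  (TF1: transformer flips bond 0)
bond 2 stroke at J2  (J2 needs exactly one e-in)

2  (C1, C2 all integral)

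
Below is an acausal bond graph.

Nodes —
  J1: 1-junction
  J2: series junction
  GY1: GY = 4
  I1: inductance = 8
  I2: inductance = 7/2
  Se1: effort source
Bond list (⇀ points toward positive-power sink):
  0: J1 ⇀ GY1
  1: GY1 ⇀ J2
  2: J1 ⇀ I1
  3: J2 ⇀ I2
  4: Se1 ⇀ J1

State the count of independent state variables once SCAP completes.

bond 4 stroke at J1  (Se1 (Se) sets effort on bond)
bond 2 stroke at I1  (I1 integral (f out))
bond 0 stroke at J1  (J1: bond 2 brought flow, rest push out)
bond 1 stroke at J2  (GY1: gyrator matches bond 0)
bond 3 stroke at I2  (closing 1-jn rule on J2)

2  (I1, I2 all integral)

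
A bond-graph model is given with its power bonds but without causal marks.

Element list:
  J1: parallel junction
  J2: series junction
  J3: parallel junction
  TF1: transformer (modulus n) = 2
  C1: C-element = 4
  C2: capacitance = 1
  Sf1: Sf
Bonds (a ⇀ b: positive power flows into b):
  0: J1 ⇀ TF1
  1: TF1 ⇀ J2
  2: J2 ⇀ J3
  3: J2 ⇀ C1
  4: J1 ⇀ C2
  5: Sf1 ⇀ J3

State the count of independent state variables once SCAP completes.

2  (C1, C2 all integral)

#5 stroke at Sf1  (Sf1: flow source, stroke at near end)
#2 stroke at J3  (J3 needs exactly one e-in)
#1 stroke at J2  (J2 flow already set via bond 2)
#3 stroke at J2  (J2: bond 2 brought flow, rest push out)
#0 stroke at TF1  (TF1 one-in-one-out from 1)
#4 stroke at J1  (J1 needs exactly one e-in)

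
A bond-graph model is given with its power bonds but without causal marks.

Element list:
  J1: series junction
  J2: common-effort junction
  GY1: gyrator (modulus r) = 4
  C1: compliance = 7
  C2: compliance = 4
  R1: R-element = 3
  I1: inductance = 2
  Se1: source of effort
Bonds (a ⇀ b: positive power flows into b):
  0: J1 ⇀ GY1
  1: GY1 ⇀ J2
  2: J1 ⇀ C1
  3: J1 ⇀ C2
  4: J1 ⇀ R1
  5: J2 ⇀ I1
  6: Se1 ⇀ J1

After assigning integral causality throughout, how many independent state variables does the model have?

3  (C1, C2, I1 all integral)

β6 stroke→J1  (source Se1 imposes e)
β2 stroke→J1  (C1: C, integral causality)
β3 stroke→J1  (C2 integral (e out))
β5 stroke→I1  (I1 outputs flow p/I1)
β1 stroke→J2  (only one effort-in slot at J2)
β0 stroke→J1  (through GY1, causality inverts; strokes same side of GY1)
β4 stroke→R1  (J1 needs exactly one f-in)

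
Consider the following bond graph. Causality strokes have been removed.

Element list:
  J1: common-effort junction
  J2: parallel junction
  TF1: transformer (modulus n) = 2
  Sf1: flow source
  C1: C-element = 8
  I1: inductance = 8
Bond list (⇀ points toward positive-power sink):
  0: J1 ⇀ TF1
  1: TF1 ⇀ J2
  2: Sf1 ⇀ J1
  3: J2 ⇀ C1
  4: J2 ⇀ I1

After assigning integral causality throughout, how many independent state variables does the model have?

β2 stroke→Sf1  (Sf1: flow source, stroke at near end)
β0 stroke→J1  (J1: last free bond brings effort in)
β1 stroke→TF1  (TF TF1: opposite of bond 0)
β3 stroke→J2  (C1 integral (e out))
β4 stroke→I1  (common-e at J2 fixed by 3)

2  (C1, I1 all integral)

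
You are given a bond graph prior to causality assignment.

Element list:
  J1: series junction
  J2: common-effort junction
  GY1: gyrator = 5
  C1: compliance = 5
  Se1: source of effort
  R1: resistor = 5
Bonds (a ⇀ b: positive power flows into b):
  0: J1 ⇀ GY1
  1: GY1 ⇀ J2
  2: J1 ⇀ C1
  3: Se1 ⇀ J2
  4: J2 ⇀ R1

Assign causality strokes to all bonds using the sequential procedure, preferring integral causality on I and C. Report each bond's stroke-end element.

bond 0 stroke at GY1
bond 1 stroke at GY1
bond 2 stroke at J1
bond 3 stroke at J2
bond 4 stroke at R1

β3 |J2  (Se1: effort source, stroke at far end)
β1 |GY1  (0-jn J2 has e-setter on 3)
β4 |R1  (common-e at J2 fixed by 3)
β0 |GY1  (GY GY1: same side as bond 1)
β2 |J1  (common-f at J1 fixed by 0)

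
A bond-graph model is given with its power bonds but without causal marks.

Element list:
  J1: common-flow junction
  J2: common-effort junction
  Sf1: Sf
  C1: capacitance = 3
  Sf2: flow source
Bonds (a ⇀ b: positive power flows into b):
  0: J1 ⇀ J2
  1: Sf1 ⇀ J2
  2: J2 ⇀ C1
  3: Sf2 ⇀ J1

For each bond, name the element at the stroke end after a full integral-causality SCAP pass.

bond 0 →J1
bond 1 →Sf1
bond 2 →J2
bond 3 →Sf2

#1 |Sf1  (Sf1: flow source, stroke at near end)
#3 |Sf2  (Sf2 (Sf) sets flow on bond)
#0 |J1  (J1 flow already set via bond 3)
#2 |J2  (J2: last free bond brings effort in)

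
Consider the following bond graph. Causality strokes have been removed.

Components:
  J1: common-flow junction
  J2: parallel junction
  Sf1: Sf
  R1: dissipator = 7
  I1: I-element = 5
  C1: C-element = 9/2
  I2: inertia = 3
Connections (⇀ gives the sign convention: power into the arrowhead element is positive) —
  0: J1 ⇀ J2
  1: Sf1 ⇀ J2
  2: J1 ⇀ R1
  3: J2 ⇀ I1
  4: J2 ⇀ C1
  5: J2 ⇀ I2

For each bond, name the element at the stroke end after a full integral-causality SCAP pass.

β1 →Sf1  (Sf1 (Sf) sets flow on bond)
β3 →I1  (I1 integral (f out))
β4 →J2  (C1 integral (e out))
β0 →J1  (J2 effort already set via bond 4)
β5 →I2  (0-jn J2 has e-setter on 4)
β2 →R1  (only one flow-in slot at J1)

β0 stroke at J1
β1 stroke at Sf1
β2 stroke at R1
β3 stroke at I1
β4 stroke at J2
β5 stroke at I2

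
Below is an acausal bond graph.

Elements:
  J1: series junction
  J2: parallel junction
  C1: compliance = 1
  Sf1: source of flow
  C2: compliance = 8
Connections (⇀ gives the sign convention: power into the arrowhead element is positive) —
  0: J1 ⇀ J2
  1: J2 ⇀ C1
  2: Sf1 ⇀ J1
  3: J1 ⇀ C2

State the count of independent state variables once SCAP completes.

2  (C1, C2 all integral)

#2 stroke→Sf1  (Sf1 (Sf) sets flow on bond)
#0 stroke→J1  (1-jn J1 has f-setter on 2)
#3 stroke→J1  (J1: bond 2 brought flow, rest push out)
#1 stroke→J2  (closing 0-jn rule on J2)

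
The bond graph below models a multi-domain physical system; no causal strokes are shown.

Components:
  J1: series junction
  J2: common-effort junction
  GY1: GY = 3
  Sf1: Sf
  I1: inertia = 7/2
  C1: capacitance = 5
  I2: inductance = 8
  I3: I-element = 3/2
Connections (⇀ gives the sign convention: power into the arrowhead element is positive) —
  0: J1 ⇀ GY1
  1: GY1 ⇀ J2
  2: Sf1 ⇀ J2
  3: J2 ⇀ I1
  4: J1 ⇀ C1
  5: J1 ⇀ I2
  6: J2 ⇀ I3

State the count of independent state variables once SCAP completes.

b2 stroke→Sf1  (source Sf1 imposes f)
b3 stroke→I1  (I1 integral (f out))
b4 stroke→J1  (C1: C, integral causality)
b5 stroke→I2  (I2 outputs flow p/I2)
b0 stroke→J1  (J1 flow already set via bond 5)
b1 stroke→J2  (through GY1, causality inverts; strokes same side of GY1)
b6 stroke→I3  (J2: bond 1 brought effort, rest push out)

4  (C1, I1, I2, I3 all integral)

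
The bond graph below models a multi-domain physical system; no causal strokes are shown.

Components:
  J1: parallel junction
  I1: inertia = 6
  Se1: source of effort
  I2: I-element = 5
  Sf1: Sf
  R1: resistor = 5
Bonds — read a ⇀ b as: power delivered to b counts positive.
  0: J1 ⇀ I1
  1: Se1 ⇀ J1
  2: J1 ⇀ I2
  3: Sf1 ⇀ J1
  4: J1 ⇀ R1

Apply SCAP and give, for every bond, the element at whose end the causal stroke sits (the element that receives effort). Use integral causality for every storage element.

#0 →I1
#1 →J1
#2 →I2
#3 →Sf1
#4 →R1

bond 1 stroke→J1  (Se1 (Se) sets effort on bond)
bond 3 stroke→Sf1  (Sf1 fixes flow; stroke at Sf1)
bond 0 stroke→I1  (J1: bond 1 brought effort, rest push out)
bond 2 stroke→I2  (J1 effort already set via bond 1)
bond 4 stroke→R1  (J1 effort already set via bond 1)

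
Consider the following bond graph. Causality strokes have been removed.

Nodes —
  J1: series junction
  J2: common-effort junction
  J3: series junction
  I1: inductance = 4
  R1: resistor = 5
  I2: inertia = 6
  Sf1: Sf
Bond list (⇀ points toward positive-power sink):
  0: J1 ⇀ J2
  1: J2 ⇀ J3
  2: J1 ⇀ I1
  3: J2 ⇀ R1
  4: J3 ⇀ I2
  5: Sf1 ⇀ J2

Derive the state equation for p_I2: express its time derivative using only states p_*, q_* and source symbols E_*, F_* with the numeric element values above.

b5 stroke→Sf1  (source Sf1 imposes f)
b2 stroke→I1  (prefer integral on I1)
b0 stroke→J1  (common-f at J1 fixed by 2)
b4 stroke→I2  (prefer integral on I2)
b1 stroke→J3  (common-f at J3 fixed by 4)
b3 stroke→J2  (J2 needs exactly one e-in)

dp_I2/dt = 5*F_Sf1 + 5*p_I1/4 - 5*p_I2/6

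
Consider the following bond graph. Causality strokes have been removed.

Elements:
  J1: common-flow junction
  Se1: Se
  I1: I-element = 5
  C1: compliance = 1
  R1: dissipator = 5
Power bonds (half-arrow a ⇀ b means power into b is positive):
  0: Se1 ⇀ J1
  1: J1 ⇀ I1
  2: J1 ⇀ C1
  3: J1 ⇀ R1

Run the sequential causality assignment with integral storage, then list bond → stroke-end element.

bond 0 stroke→J1
bond 1 stroke→I1
bond 2 stroke→J1
bond 3 stroke→J1

bond 0 stroke→J1  (Se1 (Se) sets effort on bond)
bond 1 stroke→I1  (I1 integral (f out))
bond 2 stroke→J1  (J1 flow already set via bond 1)
bond 3 stroke→J1  (1-jn J1 has f-setter on 1)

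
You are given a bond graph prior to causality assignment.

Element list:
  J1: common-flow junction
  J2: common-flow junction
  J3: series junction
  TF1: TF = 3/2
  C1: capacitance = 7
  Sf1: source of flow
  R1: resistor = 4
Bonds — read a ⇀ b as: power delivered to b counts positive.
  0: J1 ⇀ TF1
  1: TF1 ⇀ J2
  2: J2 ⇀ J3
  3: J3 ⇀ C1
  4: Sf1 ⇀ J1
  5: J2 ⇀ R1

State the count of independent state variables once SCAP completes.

bond 4 |Sf1  (Sf1 fixes flow; stroke at Sf1)
bond 0 |J1  (common-f at J1 fixed by 4)
bond 1 |TF1  (TF1 one-in-one-out from 0)
bond 2 |J2  (1-jn J2 has f-setter on 1)
bond 5 |J2  (1-jn J2 has f-setter on 1)
bond 3 |J3  (J3 flow already set via bond 2)

1  (C1 all integral)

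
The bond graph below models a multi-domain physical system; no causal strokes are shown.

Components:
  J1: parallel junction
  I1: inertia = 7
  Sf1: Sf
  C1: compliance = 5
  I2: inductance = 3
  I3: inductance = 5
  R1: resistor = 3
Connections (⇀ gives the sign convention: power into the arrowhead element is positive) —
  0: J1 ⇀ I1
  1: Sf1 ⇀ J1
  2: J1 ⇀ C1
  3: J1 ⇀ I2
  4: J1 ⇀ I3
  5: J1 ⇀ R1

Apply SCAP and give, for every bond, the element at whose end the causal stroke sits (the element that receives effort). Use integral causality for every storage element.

β0 stroke at I1
β1 stroke at Sf1
β2 stroke at J1
β3 stroke at I2
β4 stroke at I3
β5 stroke at R1

bond 1 |Sf1  (Sf1 fixes flow; stroke at Sf1)
bond 0 |I1  (I1 integral (f out))
bond 2 |J1  (C1: C, integral causality)
bond 3 |I2  (J1: bond 2 brought effort, rest push out)
bond 4 |I3  (0-jn J1 has e-setter on 2)
bond 5 |R1  (J1 effort already set via bond 2)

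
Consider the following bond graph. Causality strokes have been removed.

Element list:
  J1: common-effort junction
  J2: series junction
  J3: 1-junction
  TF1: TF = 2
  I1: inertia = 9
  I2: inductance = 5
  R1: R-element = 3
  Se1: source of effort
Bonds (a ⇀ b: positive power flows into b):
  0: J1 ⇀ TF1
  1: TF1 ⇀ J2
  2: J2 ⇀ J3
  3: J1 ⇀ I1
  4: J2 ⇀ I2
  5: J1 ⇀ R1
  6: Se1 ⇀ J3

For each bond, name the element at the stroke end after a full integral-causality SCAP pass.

β0 stroke at TF1
β1 stroke at J2
β2 stroke at J2
β3 stroke at I1
β4 stroke at I2
β5 stroke at J1
β6 stroke at J3

#6 →J3  (Se1: effort source, stroke at far end)
#2 →J2  (closing 1-jn rule on J3)
#3 →I1  (prefer integral on I1)
#4 →I2  (I2 integral (f out))
#1 →J2  (1-jn J2 has f-setter on 4)
#0 →TF1  (through TF1, causality passes straight; one stroke at TF1)
#5 →J1  (J1: last free bond brings effort in)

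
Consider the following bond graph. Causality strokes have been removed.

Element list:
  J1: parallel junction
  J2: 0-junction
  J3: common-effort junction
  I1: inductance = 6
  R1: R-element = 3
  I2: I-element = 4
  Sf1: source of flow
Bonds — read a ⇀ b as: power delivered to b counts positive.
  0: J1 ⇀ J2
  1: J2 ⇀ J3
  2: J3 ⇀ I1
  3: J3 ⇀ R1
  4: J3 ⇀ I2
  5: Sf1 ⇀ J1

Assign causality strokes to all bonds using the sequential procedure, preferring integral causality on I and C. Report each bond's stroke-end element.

bond 0 →J1
bond 1 →J2
bond 2 →I1
bond 3 →J3
bond 4 →I2
bond 5 →Sf1

b5 |Sf1  (Sf1: flow source, stroke at near end)
b0 |J1  (closing 0-jn rule on J1)
b1 |J2  (J2: last free bond brings effort in)
b2 |I1  (I1: I, integral causality)
b4 |I2  (I2: I, integral causality)
b3 |J3  (only one effort-in slot at J3)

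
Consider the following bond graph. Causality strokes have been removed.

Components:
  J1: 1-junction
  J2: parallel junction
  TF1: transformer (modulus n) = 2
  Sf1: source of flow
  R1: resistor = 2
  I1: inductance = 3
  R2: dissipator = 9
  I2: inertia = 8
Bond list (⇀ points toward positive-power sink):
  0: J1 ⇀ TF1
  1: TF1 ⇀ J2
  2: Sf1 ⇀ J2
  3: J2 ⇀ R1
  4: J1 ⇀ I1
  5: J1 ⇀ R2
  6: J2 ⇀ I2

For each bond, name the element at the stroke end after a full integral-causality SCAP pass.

#2 stroke→Sf1  (Sf1 fixes flow; stroke at Sf1)
#4 stroke→I1  (prefer integral on I1)
#0 stroke→J1  (1-jn J1 has f-setter on 4)
#5 stroke→J1  (1-jn J1 has f-setter on 4)
#1 stroke→TF1  (TF1 one-in-one-out from 0)
#6 stroke→I2  (I2: I, integral causality)
#3 stroke→J2  (closing 0-jn rule on J2)

b0 stroke at J1
b1 stroke at TF1
b2 stroke at Sf1
b3 stroke at J2
b4 stroke at I1
b5 stroke at J1
b6 stroke at I2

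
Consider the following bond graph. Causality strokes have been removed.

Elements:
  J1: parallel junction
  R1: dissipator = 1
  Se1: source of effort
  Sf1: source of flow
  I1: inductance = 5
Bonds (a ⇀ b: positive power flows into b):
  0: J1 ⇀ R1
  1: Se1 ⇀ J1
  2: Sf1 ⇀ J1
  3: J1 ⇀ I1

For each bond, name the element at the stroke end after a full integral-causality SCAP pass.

#1 |J1  (source Se1 imposes e)
#2 |Sf1  (Sf1: flow source, stroke at near end)
#0 |R1  (0-jn J1 has e-setter on 1)
#3 |I1  (J1 effort already set via bond 1)

#0 |R1
#1 |J1
#2 |Sf1
#3 |I1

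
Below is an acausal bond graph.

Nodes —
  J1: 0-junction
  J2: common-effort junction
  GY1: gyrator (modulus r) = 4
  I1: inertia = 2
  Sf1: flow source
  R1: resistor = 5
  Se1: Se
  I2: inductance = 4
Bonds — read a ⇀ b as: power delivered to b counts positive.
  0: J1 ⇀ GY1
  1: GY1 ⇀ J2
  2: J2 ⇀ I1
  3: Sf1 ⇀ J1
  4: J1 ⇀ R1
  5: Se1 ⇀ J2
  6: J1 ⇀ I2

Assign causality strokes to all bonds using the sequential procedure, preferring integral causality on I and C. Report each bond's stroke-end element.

β0 stroke at GY1
β1 stroke at GY1
β2 stroke at I1
β3 stroke at Sf1
β4 stroke at J1
β5 stroke at J2
β6 stroke at I2

bond 3 →Sf1  (Sf1: flow source, stroke at near end)
bond 5 →J2  (source Se1 imposes e)
bond 1 →GY1  (0-jn J2 has e-setter on 5)
bond 2 →I1  (0-jn J2 has e-setter on 5)
bond 0 →GY1  (GY1: gyrator matches bond 1)
bond 6 →I2  (I2 outputs flow p/I2)
bond 4 →J1  (J1 needs exactly one e-in)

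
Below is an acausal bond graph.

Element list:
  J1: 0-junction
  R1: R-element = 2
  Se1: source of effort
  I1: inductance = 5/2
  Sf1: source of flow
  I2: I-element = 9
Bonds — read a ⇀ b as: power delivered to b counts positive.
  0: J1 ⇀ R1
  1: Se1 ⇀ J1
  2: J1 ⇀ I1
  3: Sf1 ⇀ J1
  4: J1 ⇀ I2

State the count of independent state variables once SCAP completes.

2  (I1, I2 all integral)

β1 stroke→J1  (source Se1 imposes e)
β3 stroke→Sf1  (Sf1 (Sf) sets flow on bond)
β0 stroke→R1  (J1 effort already set via bond 1)
β2 stroke→I1  (common-e at J1 fixed by 1)
β4 stroke→I2  (J1 effort already set via bond 1)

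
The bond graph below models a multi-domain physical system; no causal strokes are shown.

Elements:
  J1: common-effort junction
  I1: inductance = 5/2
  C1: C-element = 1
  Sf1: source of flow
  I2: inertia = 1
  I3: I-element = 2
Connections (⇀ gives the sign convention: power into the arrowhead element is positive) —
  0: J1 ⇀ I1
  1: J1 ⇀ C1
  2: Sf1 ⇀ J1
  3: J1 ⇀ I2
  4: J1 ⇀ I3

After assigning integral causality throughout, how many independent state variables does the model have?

4  (C1, I1, I2, I3 all integral)

bond 2 stroke at Sf1  (Sf1 fixes flow; stroke at Sf1)
bond 0 stroke at I1  (I1 integral (f out))
bond 1 stroke at J1  (C1 integral (e out))
bond 3 stroke at I2  (J1 effort already set via bond 1)
bond 4 stroke at I3  (J1 effort already set via bond 1)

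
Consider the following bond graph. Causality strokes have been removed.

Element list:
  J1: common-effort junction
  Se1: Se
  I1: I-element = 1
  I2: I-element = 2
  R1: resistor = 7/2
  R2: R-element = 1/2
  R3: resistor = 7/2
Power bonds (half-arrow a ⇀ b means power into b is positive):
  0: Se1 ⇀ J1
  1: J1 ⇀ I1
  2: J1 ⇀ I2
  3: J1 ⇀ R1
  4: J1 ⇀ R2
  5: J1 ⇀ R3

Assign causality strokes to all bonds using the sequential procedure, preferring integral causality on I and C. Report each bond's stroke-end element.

β0 stroke at J1  (Se1: effort source, stroke at far end)
β1 stroke at I1  (0-jn J1 has e-setter on 0)
β2 stroke at I2  (J1: bond 0 brought effort, rest push out)
β3 stroke at R1  (J1: bond 0 brought effort, rest push out)
β4 stroke at R2  (J1: bond 0 brought effort, rest push out)
β5 stroke at R3  (J1 effort already set via bond 0)

b0 stroke→J1
b1 stroke→I1
b2 stroke→I2
b3 stroke→R1
b4 stroke→R2
b5 stroke→R3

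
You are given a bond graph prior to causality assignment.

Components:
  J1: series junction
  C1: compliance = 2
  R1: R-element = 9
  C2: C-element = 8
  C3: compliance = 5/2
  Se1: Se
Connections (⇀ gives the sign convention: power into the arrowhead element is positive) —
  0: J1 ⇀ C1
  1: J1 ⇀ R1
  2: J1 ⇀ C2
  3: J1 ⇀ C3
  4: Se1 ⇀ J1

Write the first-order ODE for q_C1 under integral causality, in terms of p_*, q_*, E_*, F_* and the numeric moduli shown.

b4 →J1  (Se1 fixes effort; stroke away)
b0 →J1  (C1: C, integral causality)
b2 →J1  (C2: C, integral causality)
b3 →J1  (prefer integral on C3)
b1 →R1  (only one flow-in slot at J1)

dq_C1/dt = E_Se1/9 - q_C1/18 - q_C2/72 - 2*q_C3/45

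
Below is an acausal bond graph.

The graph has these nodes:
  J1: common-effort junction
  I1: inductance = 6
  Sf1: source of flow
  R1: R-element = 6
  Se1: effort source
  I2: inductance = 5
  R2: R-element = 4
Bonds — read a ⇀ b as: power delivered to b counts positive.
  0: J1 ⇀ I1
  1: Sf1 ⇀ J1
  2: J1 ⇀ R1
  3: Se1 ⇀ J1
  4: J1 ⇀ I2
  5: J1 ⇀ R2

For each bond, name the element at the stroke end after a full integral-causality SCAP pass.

b1 stroke→Sf1  (Sf1 (Sf) sets flow on bond)
b3 stroke→J1  (Se1: effort source, stroke at far end)
b0 stroke→I1  (J1 effort already set via bond 3)
b2 stroke→R1  (0-jn J1 has e-setter on 3)
b4 stroke→I2  (0-jn J1 has e-setter on 3)
b5 stroke→R2  (common-e at J1 fixed by 3)

#0 stroke→I1
#1 stroke→Sf1
#2 stroke→R1
#3 stroke→J1
#4 stroke→I2
#5 stroke→R2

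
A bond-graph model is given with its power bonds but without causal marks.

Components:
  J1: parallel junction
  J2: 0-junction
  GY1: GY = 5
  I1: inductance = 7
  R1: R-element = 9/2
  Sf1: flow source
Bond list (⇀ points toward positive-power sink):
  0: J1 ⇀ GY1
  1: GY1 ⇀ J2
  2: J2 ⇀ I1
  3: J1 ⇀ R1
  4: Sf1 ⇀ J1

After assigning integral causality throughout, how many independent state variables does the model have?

1  (I1 all integral)

bond 4 stroke→Sf1  (Sf1: flow source, stroke at near end)
bond 2 stroke→I1  (I1: I, integral causality)
bond 1 stroke→J2  (J2 needs exactly one e-in)
bond 0 stroke→J1  (GY1: gyrator matches bond 1)
bond 3 stroke→R1  (J1 effort already set via bond 0)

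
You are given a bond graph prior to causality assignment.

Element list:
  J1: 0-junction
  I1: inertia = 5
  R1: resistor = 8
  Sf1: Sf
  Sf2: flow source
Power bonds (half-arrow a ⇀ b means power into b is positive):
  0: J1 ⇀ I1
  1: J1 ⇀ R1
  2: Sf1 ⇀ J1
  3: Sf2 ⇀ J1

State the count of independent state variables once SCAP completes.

β2 |Sf1  (Sf1: flow source, stroke at near end)
β3 |Sf2  (Sf2: flow source, stroke at near end)
β0 |I1  (I1 integral (f out))
β1 |J1  (J1: last free bond brings effort in)

1  (I1 all integral)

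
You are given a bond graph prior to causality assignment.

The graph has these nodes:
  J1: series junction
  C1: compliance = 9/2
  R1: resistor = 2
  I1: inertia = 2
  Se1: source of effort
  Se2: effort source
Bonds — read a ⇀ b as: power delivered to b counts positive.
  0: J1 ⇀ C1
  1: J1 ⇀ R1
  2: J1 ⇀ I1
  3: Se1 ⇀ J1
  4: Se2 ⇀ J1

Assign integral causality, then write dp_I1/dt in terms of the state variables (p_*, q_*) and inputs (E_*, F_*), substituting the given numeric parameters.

β3 stroke→J1  (Se1 (Se) sets effort on bond)
β4 stroke→J1  (source Se2 imposes e)
β0 stroke→J1  (C1 integral (e out))
β2 stroke→I1  (I1 outputs flow p/I1)
β1 stroke→J1  (1-jn J1 has f-setter on 2)

dp_I1/dt = E_Se1 + E_Se2 - p_I1 - 2*q_C1/9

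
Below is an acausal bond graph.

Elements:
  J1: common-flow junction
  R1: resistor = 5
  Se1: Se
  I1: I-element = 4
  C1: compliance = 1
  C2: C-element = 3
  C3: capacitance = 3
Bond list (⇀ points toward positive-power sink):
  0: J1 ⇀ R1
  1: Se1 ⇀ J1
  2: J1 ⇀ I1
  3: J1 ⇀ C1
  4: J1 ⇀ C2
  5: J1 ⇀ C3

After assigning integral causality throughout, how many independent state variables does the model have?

4  (C1, C2, C3, I1 all integral)

b1 →J1  (source Se1 imposes e)
b2 →I1  (I1: I, integral causality)
b0 →J1  (1-jn J1 has f-setter on 2)
b3 →J1  (common-f at J1 fixed by 2)
b4 →J1  (J1: bond 2 brought flow, rest push out)
b5 →J1  (common-f at J1 fixed by 2)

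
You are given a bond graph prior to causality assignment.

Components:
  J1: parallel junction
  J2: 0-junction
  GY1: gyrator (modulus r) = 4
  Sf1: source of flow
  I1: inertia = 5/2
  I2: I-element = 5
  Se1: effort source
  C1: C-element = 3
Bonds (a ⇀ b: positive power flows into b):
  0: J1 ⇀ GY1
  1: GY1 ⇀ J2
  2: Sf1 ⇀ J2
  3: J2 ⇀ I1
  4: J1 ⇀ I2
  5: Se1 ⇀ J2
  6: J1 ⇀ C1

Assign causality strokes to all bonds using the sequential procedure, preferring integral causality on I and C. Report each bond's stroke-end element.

#2 →Sf1  (Sf1 (Sf) sets flow on bond)
#5 →J2  (Se1 (Se) sets effort on bond)
#1 →GY1  (0-jn J2 has e-setter on 5)
#3 →I1  (0-jn J2 has e-setter on 5)
#0 →GY1  (GY1 both-in/both-out from 1)
#4 →I2  (I2 outputs flow p/I2)
#6 →J1  (closing 0-jn rule on J1)

β0 stroke at GY1
β1 stroke at GY1
β2 stroke at Sf1
β3 stroke at I1
β4 stroke at I2
β5 stroke at J2
β6 stroke at J1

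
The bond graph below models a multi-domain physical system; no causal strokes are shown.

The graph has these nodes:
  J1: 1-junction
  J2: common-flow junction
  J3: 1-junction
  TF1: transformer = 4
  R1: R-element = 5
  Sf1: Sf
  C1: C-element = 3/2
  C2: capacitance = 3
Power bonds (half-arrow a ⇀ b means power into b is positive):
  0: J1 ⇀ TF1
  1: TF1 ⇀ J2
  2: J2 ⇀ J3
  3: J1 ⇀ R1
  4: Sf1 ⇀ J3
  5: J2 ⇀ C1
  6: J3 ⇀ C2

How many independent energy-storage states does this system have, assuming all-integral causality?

bond 4 |Sf1  (Sf1 fixes flow; stroke at Sf1)
bond 2 |J3  (J3: bond 4 brought flow, rest push out)
bond 6 |J3  (J3 flow already set via bond 4)
bond 1 |J2  (J2: bond 2 brought flow, rest push out)
bond 5 |J2  (J2: bond 2 brought flow, rest push out)
bond 0 |TF1  (through TF1, causality passes straight; one stroke at TF1)
bond 3 |J1  (1-jn J1 has f-setter on 0)

2  (C1, C2 all integral)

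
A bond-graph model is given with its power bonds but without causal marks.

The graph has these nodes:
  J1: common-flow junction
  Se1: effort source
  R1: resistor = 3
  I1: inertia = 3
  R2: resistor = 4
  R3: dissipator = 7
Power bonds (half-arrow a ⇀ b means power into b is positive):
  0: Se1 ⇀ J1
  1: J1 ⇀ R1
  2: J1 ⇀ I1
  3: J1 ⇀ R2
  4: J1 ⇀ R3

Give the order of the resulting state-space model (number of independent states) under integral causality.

1  (I1 all integral)

bond 0 →J1  (Se1: effort source, stroke at far end)
bond 2 →I1  (I1 outputs flow p/I1)
bond 1 →J1  (common-f at J1 fixed by 2)
bond 3 →J1  (J1: bond 2 brought flow, rest push out)
bond 4 →J1  (1-jn J1 has f-setter on 2)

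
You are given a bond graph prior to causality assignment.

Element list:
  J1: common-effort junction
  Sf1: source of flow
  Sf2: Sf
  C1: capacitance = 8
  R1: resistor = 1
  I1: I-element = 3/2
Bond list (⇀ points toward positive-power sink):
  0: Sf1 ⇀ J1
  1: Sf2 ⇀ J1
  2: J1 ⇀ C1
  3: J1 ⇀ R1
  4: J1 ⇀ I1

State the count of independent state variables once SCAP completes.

2  (C1, I1 all integral)

#0 stroke at Sf1  (Sf1: flow source, stroke at near end)
#1 stroke at Sf2  (Sf2 fixes flow; stroke at Sf2)
#2 stroke at J1  (C1 integral (e out))
#3 stroke at R1  (common-e at J1 fixed by 2)
#4 stroke at I1  (J1: bond 2 brought effort, rest push out)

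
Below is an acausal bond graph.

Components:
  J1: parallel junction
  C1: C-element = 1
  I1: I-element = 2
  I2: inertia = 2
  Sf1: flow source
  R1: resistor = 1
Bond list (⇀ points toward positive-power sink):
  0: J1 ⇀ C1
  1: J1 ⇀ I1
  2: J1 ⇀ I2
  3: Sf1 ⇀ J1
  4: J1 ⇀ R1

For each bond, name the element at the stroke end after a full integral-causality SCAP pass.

#0 stroke at J1
#1 stroke at I1
#2 stroke at I2
#3 stroke at Sf1
#4 stroke at R1

#3 stroke at Sf1  (Sf1 fixes flow; stroke at Sf1)
#0 stroke at J1  (prefer integral on C1)
#1 stroke at I1  (0-jn J1 has e-setter on 0)
#2 stroke at I2  (common-e at J1 fixed by 0)
#4 stroke at R1  (J1 effort already set via bond 0)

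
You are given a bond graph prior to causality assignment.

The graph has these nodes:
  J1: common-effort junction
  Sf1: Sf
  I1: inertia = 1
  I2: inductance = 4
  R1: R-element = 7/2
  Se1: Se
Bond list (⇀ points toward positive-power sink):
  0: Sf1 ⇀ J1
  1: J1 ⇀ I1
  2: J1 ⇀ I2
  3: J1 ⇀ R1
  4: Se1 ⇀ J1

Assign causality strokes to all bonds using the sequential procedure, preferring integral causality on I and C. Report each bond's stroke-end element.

β0 stroke→Sf1  (Sf1: flow source, stroke at near end)
β4 stroke→J1  (Se1 (Se) sets effort on bond)
β1 stroke→I1  (J1 effort already set via bond 4)
β2 stroke→I2  (J1 effort already set via bond 4)
β3 stroke→R1  (0-jn J1 has e-setter on 4)

β0 stroke→Sf1
β1 stroke→I1
β2 stroke→I2
β3 stroke→R1
β4 stroke→J1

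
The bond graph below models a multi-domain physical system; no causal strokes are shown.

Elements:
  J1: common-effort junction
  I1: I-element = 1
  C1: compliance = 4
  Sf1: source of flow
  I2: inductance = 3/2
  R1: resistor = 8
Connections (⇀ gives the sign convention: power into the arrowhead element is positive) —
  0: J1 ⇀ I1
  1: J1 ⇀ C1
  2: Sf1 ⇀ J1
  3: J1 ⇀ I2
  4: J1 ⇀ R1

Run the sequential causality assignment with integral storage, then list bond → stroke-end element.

β0 stroke→I1
β1 stroke→J1
β2 stroke→Sf1
β3 stroke→I2
β4 stroke→R1

bond 2 →Sf1  (source Sf1 imposes f)
bond 0 →I1  (I1: I, integral causality)
bond 1 →J1  (C1 outputs effort q/C1)
bond 3 →I2  (J1 effort already set via bond 1)
bond 4 →R1  (0-jn J1 has e-setter on 1)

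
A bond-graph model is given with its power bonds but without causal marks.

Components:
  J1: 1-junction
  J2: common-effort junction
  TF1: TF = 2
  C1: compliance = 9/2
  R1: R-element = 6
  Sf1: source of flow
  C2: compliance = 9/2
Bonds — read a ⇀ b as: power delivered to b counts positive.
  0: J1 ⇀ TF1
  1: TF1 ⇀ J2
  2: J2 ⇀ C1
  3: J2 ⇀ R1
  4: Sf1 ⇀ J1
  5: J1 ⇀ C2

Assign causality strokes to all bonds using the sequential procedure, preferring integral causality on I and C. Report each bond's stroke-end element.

b4 stroke→Sf1  (source Sf1 imposes f)
b0 stroke→J1  (1-jn J1 has f-setter on 4)
b5 stroke→J1  (common-f at J1 fixed by 4)
b1 stroke→TF1  (through TF1, causality passes straight; one stroke at TF1)
b2 stroke→J2  (C1 outputs effort q/C1)
b3 stroke→R1  (J2: bond 2 brought effort, rest push out)

#0 stroke→J1
#1 stroke→TF1
#2 stroke→J2
#3 stroke→R1
#4 stroke→Sf1
#5 stroke→J1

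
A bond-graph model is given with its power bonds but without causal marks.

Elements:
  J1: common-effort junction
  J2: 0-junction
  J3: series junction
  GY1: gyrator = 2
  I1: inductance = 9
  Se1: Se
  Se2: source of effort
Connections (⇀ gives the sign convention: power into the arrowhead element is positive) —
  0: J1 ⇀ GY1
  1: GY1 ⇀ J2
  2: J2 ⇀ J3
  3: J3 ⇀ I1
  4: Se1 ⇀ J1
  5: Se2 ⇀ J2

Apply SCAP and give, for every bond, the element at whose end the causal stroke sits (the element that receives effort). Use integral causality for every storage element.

#4 |J1  (source Se1 imposes e)
#5 |J2  (source Se2 imposes e)
#0 |GY1  (J1 effort already set via bond 4)
#1 |GY1  (0-jn J2 has e-setter on 5)
#2 |J3  (common-e at J2 fixed by 5)
#3 |I1  (J3 needs exactly one f-in)

b0 stroke→GY1
b1 stroke→GY1
b2 stroke→J3
b3 stroke→I1
b4 stroke→J1
b5 stroke→J2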